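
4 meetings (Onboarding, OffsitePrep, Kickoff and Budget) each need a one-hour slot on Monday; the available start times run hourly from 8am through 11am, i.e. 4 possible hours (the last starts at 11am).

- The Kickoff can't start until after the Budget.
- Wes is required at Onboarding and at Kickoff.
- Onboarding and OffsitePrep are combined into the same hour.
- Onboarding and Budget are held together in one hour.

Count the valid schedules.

6

Splitting on Onboarding: it can be 8am (3), 9am (2), 10am (1). Listing each branch's schedules as (OffsitePrep, Kickoff, Budget):
Onboarding=8am: (8am,9am,8am) (8am,10am,8am) (8am,11am,8am) — 3.
Onboarding=9am: (9am,10am,9am) (9am,11am,9am) — 2.
Onboarding=10am: (10am,11am,10am) — 1.
Summing: 3 + 2 + 1 = 6.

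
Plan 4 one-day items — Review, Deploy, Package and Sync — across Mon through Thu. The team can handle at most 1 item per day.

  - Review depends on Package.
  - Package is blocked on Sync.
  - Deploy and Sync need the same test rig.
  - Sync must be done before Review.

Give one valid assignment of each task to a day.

Review in Wed, Sync in Mon, Deploy in Thu, Package in Tue

Checking: Sync(Mon) before Package(Tue); Package(Tue) before Review(Wed); Sync(Mon) before Review(Wed); Deploy(Thu) != Sync(Mon); max 1 per day (cap 1).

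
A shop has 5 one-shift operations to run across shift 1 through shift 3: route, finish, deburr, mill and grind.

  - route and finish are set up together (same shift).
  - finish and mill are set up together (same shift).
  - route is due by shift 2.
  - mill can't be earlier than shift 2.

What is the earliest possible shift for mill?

Mill is available from shift 2; mill must be in the same shift as route, which can't be after shift 2, so mill is at most shift 2.
mill at shift 2 is achievable: deburr=shift 1, finish=shift 2, grind=shift 1, route=shift 2, mill=shift 2.

shift 2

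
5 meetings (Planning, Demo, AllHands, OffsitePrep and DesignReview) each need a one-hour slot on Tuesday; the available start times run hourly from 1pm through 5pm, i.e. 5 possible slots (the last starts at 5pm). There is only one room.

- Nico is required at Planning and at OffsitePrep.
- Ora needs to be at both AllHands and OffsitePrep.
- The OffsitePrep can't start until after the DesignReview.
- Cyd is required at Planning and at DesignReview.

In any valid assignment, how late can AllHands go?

AllHands at 5pm is achievable: OffsitePrep in 2pm, AllHands in 5pm, DesignReview in 1pm, Demo in 4pm, Planning in 3pm.

5pm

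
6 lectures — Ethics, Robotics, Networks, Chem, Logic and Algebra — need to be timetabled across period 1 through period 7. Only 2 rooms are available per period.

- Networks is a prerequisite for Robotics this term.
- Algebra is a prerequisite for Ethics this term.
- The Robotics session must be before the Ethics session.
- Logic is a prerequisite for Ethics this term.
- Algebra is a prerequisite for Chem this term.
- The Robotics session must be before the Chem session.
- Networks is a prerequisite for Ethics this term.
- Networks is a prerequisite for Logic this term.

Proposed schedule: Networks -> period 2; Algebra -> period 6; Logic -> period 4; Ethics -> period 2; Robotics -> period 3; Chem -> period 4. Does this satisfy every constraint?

Algebra is a prerequisite for Chem this term — violated.
The Robotics session must be before the Chem session — holds.
Networks is a prerequisite for Robotics this term — holds.
Only 2 rooms are available per period — holds.
Networks is a prerequisite for Ethics this term — violated.
The Robotics session must be before the Ethics session — violated.
Algebra is a prerequisite for Ethics this term — violated.
Networks is a prerequisite for Logic this term — holds.
Logic is a prerequisite for Ethics this term — violated.

No — it violates: Algebra is a prerequisite for Ethics this term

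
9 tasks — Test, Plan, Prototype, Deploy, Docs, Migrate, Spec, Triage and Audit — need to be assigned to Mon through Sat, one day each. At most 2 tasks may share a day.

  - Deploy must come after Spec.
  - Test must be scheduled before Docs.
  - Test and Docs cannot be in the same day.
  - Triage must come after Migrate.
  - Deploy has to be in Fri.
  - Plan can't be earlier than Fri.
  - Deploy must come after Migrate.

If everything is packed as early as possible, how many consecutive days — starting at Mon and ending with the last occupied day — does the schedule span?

5

The precedence chain requires at least 2 distinct days.
With at most 2 per day and 9 tasks, at least 5 days are needed.
Plan can't be placed before Fri — that is day 5 counting from Mon — so the schedule must run through at least 5 days.
5 works (last occupied day: Fri): for example Spec in Tue; Prototype in Wed; Triage in Wed; Plan in Fri; Test in Mon; Audit in Thu; Deploy in Fri; Migrate in Mon; Docs in Tue.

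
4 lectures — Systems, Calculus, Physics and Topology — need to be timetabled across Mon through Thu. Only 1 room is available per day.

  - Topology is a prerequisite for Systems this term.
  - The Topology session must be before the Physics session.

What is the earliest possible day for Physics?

Tue

Precedence pushes Physics to at least Tue.
Physics at Tue is achievable: Systems=Wed; Calculus=Thu; Topology=Mon; Physics=Tue.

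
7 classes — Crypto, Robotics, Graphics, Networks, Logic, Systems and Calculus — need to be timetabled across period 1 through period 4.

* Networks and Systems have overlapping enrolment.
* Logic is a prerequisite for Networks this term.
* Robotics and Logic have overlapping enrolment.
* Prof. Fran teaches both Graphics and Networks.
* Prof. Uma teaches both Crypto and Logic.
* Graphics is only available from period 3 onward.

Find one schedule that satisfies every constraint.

Crypto=period 2, Graphics=period 3, Networks=period 2, Systems=period 1, Calculus=period 1, Robotics=period 2, Logic=period 1

Checking: Logic(period 1) before Networks(period 2); Robotics(period 2) != Logic(period 1); Graphics(period 3) != Networks(period 2); Crypto(period 2) != Logic(period 1); Networks(period 2) != Systems(period 1); Graphics=period 3 in [period 3,period 4].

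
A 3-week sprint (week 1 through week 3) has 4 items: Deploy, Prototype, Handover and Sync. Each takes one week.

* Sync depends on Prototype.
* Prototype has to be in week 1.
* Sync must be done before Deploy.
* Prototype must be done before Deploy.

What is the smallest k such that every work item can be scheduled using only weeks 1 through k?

3

The precedence chain requires at least 3 distinct weeks.
3 works (last occupied week: week 3): for example Handover in week 1, Sync in week 2, Prototype in week 1, Deploy in week 3.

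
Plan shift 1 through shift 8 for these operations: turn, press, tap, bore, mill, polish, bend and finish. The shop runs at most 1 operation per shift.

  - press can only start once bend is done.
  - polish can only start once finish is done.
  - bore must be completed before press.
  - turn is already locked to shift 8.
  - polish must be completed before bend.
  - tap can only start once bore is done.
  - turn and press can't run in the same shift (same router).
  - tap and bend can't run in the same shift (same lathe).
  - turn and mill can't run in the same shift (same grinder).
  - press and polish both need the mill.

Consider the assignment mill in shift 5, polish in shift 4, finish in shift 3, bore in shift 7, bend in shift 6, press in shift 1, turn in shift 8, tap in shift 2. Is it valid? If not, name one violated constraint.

Invalid. bore must be completed before press.

The shop runs at most 1 operation per shift — holds.
turn is already locked to shift 8 — holds.
press can only start once bend is done — violated.
press and polish both need the mill — holds.
turn and mill can't run in the same shift (same grinder) — holds.
polish must be completed before bend — holds.
polish can only start once finish is done — holds.
tap can only start once bore is done — violated.
turn and press can't run in the same shift (same router) — holds.
bore must be completed before press — violated.
tap and bend can't run in the same shift (same lathe) — holds.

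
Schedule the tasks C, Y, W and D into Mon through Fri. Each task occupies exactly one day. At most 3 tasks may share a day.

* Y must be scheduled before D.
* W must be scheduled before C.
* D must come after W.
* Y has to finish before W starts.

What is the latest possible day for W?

Thu

Precedence pushes W to at least Tue; downstream work caps W at Thu.
W at Thu is achievable: W=Thu, Y=Mon, D=Fri, C=Fri.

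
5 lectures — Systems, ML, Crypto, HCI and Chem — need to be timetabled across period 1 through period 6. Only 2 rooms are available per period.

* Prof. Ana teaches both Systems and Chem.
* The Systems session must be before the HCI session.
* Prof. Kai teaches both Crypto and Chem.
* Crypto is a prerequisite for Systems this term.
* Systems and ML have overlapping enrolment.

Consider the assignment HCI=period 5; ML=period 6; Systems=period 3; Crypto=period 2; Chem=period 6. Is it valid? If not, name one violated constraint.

Yes, all constraints hold

Crypto is a prerequisite for Systems this term — holds.
Prof. Kai teaches both Crypto and Chem — holds.
Systems and ML have overlapping enrolment — holds.
Prof. Ana teaches both Systems and Chem — holds.
The Systems session must be before the HCI session — holds.
Only 2 rooms are available per period — holds.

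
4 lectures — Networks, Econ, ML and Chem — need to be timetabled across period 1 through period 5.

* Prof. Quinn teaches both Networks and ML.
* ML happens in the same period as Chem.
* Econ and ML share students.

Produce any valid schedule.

Chem -> period 2; Networks -> period 1; Econ -> period 1; ML -> period 2

Checking: Networks(period 1) != ML(period 2); Econ(period 1) != ML(period 2); ML = Chem = period 2.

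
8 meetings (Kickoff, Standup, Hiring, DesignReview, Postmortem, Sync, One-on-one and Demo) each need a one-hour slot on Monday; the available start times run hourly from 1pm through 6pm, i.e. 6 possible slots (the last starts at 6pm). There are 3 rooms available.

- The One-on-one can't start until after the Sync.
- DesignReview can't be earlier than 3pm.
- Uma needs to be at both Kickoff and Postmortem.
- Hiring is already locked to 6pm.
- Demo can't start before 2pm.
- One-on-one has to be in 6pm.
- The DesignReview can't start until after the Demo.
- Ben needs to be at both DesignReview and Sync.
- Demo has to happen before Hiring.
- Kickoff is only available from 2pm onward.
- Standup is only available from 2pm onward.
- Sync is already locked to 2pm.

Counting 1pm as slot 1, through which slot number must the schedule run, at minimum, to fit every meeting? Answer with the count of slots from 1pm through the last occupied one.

The precedence chain requires at least 2 distinct slots.
With at most 3 per slot and 8 meetings, at least 3 slots are needed.
Hiring can't be placed before 6pm — that is slot 6 counting from 1pm — so the schedule must run through at least 6 slots.
6 works (last occupied slot: 6pm): for example One-on-one=6pm; Standup=3pm; Hiring=6pm; Sync=2pm; DesignReview=3pm; Demo=2pm; Postmortem=1pm; Kickoff=2pm.

6 slots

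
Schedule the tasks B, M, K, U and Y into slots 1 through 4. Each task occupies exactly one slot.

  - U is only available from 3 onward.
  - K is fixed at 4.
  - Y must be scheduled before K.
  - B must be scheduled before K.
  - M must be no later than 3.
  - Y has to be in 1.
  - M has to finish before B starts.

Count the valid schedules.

Splitting on B: it can be 2 (2), 3 (4). Listing each branch's schedules as (M, K, U, Y):
B=2: (1,4,3,1) (1,4,4,1) — 2.
B=3: (1,4,3,1) (1,4,4,1) (2,4,3,1) (2,4,4,1) — 4.
Summing: 2 + 4 = 6.

6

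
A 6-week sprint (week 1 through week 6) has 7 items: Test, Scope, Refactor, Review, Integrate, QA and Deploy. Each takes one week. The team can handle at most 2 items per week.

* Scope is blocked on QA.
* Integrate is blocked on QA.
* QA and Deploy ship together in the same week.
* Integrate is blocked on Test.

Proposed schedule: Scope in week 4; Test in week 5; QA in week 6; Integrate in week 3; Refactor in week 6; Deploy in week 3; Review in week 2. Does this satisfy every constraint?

QA and Deploy ship together in the same week — violated.
The team can handle at most 2 items per week — holds.
Integrate is blocked on QA — violated.
Integrate is blocked on Test — violated.
Scope is blocked on QA — violated.

No — it violates: Integrate is blocked on QA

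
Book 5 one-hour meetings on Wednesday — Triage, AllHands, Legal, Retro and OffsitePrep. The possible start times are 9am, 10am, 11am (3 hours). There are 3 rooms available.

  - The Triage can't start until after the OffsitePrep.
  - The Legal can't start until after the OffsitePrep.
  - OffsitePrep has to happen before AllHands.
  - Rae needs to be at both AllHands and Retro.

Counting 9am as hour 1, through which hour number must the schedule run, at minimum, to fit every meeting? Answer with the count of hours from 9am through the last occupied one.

2 hours

The precedence chain requires at least 2 distinct hours.
With at most 3 per hour and 5 meetings, at least 2 hours are needed.
2 works (last occupied hour: 10am): for example AllHands -> 10am, OffsitePrep -> 9am, Retro -> 9am, Legal -> 10am, Triage -> 10am.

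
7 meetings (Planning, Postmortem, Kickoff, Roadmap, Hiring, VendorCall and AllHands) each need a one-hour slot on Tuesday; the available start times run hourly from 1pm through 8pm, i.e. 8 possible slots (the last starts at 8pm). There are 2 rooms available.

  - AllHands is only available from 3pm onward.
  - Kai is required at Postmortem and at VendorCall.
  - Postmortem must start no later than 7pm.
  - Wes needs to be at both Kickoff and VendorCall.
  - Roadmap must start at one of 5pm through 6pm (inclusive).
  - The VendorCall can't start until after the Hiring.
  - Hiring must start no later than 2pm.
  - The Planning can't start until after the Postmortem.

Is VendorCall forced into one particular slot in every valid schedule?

No

VendorCall can be 2pm (e.g. Planning=2pm; AllHands=3pm; Kickoff=3pm; VendorCall=2pm; Hiring=1pm; Postmortem=1pm; Roadmap=5pm) or 3pm (e.g. Kickoff -> 2pm, Hiring -> 1pm, Postmortem -> 1pm, VendorCall -> 3pm, AllHands -> 3pm, Roadmap -> 5pm, Planning -> 2pm).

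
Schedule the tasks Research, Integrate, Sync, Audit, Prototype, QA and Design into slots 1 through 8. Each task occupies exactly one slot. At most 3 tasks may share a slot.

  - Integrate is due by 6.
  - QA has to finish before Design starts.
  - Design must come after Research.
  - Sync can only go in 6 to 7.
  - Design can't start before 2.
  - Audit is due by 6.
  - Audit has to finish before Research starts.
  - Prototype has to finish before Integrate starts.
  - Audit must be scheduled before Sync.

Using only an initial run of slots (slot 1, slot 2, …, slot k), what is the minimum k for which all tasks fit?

The precedence chain requires at least 3 distinct slots.
With at most 3 per slot and 7 tasks, at least 3 slots are needed.
Sync can't be placed before 6, so the schedule must run through at least slot 6.
6 works (last occupied slot: 6): for example Prototype=1; Audit=1; Sync=6; QA=1; Design=3; Research=2; Integrate=2.

6 slots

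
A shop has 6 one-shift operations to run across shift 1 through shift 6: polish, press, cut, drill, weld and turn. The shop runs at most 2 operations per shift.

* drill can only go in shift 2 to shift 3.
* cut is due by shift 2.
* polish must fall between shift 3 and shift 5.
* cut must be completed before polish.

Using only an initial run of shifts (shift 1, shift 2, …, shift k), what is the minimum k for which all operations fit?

The precedence chain requires at least 2 distinct shifts.
With at most 2 per shift and 6 operations, at least 3 shifts are needed.
polish can't be placed before shift 3, so the schedule must run through at least shift 3.
3 works (last occupied shift: shift 3): for example turn in shift 3, polish in shift 3, weld in shift 2, drill in shift 2, press in shift 1, cut in shift 1.

3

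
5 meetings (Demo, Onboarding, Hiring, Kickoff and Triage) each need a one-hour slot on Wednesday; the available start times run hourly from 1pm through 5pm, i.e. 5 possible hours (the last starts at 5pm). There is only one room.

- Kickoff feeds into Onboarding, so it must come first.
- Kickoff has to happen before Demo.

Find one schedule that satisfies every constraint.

Triage -> 5pm, Demo -> 2pm, Onboarding -> 3pm, Kickoff -> 1pm, Hiring -> 4pm

Checking: Kickoff(1pm) before Onboarding(3pm); Kickoff(1pm) before Demo(2pm); max 1 per hour (cap 1).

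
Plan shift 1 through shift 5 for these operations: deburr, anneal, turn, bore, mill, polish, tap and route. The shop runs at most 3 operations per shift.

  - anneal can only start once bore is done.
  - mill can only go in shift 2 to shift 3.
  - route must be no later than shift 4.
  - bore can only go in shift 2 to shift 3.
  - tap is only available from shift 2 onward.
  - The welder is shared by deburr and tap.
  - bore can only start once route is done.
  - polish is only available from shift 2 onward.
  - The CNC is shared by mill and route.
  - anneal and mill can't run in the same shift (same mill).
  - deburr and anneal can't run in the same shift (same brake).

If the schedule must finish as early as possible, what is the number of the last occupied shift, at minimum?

shift 3

The precedence chain requires at least 3 distinct shifts.
With at most 3 per shift and 8 operations, at least 3 shifts are needed.
3 works (last occupied shift: shift 3): for example polish -> shift 2; deburr -> shift 1; mill -> shift 2; route -> shift 1; anneal -> shift 3; tap -> shift 3; turn -> shift 1; bore -> shift 2.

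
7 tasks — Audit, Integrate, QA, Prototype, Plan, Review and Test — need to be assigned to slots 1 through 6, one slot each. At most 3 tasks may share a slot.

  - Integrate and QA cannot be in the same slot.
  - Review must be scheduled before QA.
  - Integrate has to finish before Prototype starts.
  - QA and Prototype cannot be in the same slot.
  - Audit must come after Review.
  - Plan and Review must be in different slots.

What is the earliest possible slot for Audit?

2

Precedence pushes Audit to at least 2.
Audit at 2 is achievable: QA in 2; Prototype in 3; Review in 1; Test in 1; Integrate in 1; Plan in 2; Audit in 2.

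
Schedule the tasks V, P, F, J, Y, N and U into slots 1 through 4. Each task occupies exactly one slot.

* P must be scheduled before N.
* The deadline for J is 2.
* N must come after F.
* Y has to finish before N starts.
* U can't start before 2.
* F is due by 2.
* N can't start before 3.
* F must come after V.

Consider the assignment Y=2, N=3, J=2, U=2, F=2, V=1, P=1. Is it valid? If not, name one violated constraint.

P must be scheduled before N — holds.
F must come after V — holds.
Y has to finish before N starts — holds.
N must come after F — holds.
U can't start before 2 — holds.
N can't start before 3 — holds.
F is due by 2 — holds.
The deadline for J is 2 — holds.

Yes, all constraints hold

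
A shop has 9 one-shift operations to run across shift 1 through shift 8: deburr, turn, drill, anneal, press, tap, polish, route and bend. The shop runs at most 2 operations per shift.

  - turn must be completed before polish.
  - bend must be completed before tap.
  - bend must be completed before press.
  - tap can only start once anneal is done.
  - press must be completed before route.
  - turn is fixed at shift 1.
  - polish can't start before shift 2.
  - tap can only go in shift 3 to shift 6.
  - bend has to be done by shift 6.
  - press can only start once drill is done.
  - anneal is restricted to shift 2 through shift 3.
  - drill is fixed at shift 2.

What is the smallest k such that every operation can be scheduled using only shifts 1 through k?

5

The precedence chain requires at least 3 distinct shifts.
With at most 2 per shift and 9 operations, at least 5 shifts are needed.
Propagating the time windows through the other constraints, route can't land before shift 4, so the schedule must run through at least shift 4.
5 works (last occupied shift: shift 5): for example tap in shift 3; anneal in shift 2; press in shift 4; drill in shift 2; bend in shift 1; polish in shift 3; route in shift 5; turn in shift 1; deburr in shift 4.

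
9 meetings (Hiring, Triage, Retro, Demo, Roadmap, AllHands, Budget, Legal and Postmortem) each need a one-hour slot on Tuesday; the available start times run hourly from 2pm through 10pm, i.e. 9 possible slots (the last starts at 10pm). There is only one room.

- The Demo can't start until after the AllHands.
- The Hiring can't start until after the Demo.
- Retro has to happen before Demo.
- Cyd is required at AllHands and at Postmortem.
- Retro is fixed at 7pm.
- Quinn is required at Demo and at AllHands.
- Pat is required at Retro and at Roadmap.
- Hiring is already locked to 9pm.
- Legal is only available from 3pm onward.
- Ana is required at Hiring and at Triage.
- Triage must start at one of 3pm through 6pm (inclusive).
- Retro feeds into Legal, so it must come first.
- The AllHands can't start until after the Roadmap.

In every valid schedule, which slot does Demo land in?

Retro is fixed at 7pm and must come before Demo, so Demo is at least 8pm.
Hiring is fixed at 9pm and must come after Demo, so Demo is at most 8pm.
So Demo must be 8pm.

8pm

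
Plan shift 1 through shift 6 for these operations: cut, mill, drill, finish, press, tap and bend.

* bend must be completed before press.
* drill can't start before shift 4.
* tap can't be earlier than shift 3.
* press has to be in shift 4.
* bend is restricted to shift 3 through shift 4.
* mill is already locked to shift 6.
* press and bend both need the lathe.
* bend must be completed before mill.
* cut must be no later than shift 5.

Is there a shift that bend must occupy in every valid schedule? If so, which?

shift 3

bend's window is shift 3–shift 4.
press is fixed at shift 4, and bend can't share a shift with press.
So bend must be shift 3.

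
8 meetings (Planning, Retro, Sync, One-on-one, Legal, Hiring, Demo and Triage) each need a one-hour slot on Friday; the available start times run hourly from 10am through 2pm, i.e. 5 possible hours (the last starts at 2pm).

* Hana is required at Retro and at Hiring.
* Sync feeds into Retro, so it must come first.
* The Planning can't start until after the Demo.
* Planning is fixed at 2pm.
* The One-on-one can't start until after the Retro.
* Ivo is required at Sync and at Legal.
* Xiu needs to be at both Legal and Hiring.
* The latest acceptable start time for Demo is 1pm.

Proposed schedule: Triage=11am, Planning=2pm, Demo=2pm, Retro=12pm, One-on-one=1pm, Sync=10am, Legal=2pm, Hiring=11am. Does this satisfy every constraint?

Sync feeds into Retro, so it must come first — holds.
Ivo is required at Sync and at Legal — holds.
The latest acceptable start time for Demo is 1pm — violated.
The Planning can't start until after the Demo — violated.
Hana is required at Retro and at Hiring — holds.
Planning is fixed at 2pm — holds.
The One-on-one can't start until after the Retro — holds.
Xiu needs to be at both Legal and Hiring — holds.

No — it violates: The latest acceptable start time for Demo is 1pm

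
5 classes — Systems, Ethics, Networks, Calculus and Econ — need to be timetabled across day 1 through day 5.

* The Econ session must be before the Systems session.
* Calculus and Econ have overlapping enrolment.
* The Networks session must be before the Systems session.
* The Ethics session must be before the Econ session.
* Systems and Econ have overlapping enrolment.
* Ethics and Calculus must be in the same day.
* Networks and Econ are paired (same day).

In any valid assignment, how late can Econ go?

day 4

Precedence pushes Econ to at least day 2; downstream work caps Econ at day 4.
Econ at day 4 is achievable: Ethics in day 1; Networks in day 4; Econ in day 4; Systems in day 5; Calculus in day 1.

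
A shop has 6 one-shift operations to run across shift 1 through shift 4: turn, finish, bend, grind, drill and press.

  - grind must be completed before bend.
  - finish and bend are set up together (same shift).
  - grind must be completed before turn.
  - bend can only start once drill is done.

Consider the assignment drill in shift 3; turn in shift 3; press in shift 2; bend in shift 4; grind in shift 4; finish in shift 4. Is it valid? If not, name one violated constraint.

Invalid. grind must be completed before turn.

grind must be completed before bend — violated.
grind must be completed before turn — violated.
finish and bend are set up together (same shift) — holds.
bend can only start once drill is done — holds.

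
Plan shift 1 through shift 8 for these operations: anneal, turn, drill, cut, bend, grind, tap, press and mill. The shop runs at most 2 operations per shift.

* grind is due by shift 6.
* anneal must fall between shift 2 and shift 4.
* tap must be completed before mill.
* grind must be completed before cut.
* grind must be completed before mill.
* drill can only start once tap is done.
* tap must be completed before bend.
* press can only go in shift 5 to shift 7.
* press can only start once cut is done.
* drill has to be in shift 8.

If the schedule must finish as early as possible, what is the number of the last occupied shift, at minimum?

shift 8

The precedence chain requires at least 3 distinct shifts.
With at most 2 per shift and 9 operations, at least 5 shifts are needed.
drill can't be placed before shift 8, so the schedule must run through at least shift 8.
8 works (last occupied shift: shift 8): for example drill in shift 8; press in shift 5; bend in shift 3; grind in shift 1; cut in shift 2; anneal in shift 2; turn in shift 4; mill in shift 3; tap in shift 1.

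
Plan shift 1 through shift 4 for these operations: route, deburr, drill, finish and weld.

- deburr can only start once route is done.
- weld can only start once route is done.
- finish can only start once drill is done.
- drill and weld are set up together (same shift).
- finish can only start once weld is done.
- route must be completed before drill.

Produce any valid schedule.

finish=shift 3; deburr=shift 2; route=shift 1; weld=shift 2; drill=shift 2

Checking: route(shift 1) before drill(shift 2); route(shift 1) before deburr(shift 2); drill(shift 2) before finish(shift 3); weld(shift 2) before finish(shift 3); route(shift 1) before weld(shift 2); drill = weld = shift 2.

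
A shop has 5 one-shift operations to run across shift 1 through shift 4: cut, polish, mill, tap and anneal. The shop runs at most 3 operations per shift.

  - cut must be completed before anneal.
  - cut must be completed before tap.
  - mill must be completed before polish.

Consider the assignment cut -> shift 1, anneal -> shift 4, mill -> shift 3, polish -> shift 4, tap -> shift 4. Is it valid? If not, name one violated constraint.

The shop runs at most 3 operations per shift — holds.
cut must be completed before anneal — holds.
cut must be completed before tap — holds.
mill must be completed before polish — holds.

Valid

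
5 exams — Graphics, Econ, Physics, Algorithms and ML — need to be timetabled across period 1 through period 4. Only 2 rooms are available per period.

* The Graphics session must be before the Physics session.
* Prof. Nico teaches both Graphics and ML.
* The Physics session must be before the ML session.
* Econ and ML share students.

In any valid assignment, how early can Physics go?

Precedence pushes Physics to at least period 2; downstream work caps Physics at period 3.
Physics at period 2 is achievable: Physics in period 2; Econ in period 1; ML in period 3; Graphics in period 1; Algorithms in period 2.

period 2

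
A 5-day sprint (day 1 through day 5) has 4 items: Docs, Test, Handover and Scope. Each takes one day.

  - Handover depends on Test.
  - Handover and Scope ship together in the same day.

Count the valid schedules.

50

Splitting on Docs: it can be day 1 (10), day 2 (10), day 3 (10), day 4 (10), day 5 (10). Listing each branch's schedules as (Test, Handover, Scope) by day number:
Docs=day 1: (1,2,2) (1,3,3) (1,4,4) (1,5,5) (2,3,3) (2,4,4) (2,5,5) (3,4,4) (3,5,5) (4,5,5) — 10.
Docs=day 2: (1,2,2) (1,3,3) (1,4,4) (1,5,5) (2,3,3) (2,4,4) (2,5,5) (3,4,4) (3,5,5) (4,5,5) — 10.
Docs=day 3: (1,2,2) (1,3,3) (1,4,4) (1,5,5) (2,3,3) (2,4,4) (2,5,5) (3,4,4) (3,5,5) (4,5,5) — 10.
Docs=day 4: (1,2,2) (1,3,3) (1,4,4) (1,5,5) (2,3,3) (2,4,4) (2,5,5) (3,4,4) (3,5,5) (4,5,5) — 10.
Docs=day 5: (1,2,2) (1,3,3) (1,4,4) (1,5,5) (2,3,3) (2,4,4) (2,5,5) (3,4,4) (3,5,5) (4,5,5) — 10.
Summing: 10 + 10 + 10 + 10 + 10 = 50.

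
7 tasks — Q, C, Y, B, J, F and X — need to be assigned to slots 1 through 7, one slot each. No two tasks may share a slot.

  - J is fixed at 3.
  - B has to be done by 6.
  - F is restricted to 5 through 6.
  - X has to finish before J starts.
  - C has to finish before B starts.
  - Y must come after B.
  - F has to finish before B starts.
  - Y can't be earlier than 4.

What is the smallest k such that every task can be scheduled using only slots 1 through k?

7

The precedence chain requires at least 3 distinct slots.
With at most 1 per slot and 7 tasks, at least 7 slots are needed.
Propagating the time windows through the other constraints, Y can't land before 7, so the schedule must run through at least slot 7.
7 works (last occupied slot: 7): for example F -> 5; X -> 2; C -> 1; J -> 3; Y -> 7; Q -> 4; B -> 6.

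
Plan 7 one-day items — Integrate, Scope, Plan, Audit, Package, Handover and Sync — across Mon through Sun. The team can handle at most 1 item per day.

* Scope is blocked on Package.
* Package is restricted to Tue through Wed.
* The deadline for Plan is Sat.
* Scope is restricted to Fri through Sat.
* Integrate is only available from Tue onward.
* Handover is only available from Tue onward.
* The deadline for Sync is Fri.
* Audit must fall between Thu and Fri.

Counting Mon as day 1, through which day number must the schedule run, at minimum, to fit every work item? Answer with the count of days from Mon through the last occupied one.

7

The precedence chain requires at least 2 distinct days.
With at most 1 per day and 7 work items, at least 7 days are needed.
Scope can't be placed before Fri — that is day 5 counting from Mon — so the schedule must run through at least 5 days.
7 works (last occupied day: Sun): for example Plan -> Sat; Scope -> Fri; Handover -> Sun; Sync -> Mon; Integrate -> Wed; Package -> Tue; Audit -> Thu.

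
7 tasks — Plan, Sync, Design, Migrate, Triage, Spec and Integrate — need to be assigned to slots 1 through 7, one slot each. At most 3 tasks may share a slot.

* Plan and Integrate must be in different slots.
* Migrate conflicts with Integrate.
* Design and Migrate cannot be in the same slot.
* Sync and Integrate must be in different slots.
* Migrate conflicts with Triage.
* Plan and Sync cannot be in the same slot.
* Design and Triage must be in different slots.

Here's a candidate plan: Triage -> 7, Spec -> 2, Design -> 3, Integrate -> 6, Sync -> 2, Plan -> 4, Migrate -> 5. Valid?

Design and Migrate cannot be in the same slot — holds.
Design and Triage must be in different slots — holds.
Migrate conflicts with Integrate — holds.
Migrate conflicts with Triage — holds.
At most 3 tasks may share a slot — holds.
Plan and Integrate must be in different slots — holds.
Sync and Integrate must be in different slots — holds.
Plan and Sync cannot be in the same slot — holds.

Yes, all constraints hold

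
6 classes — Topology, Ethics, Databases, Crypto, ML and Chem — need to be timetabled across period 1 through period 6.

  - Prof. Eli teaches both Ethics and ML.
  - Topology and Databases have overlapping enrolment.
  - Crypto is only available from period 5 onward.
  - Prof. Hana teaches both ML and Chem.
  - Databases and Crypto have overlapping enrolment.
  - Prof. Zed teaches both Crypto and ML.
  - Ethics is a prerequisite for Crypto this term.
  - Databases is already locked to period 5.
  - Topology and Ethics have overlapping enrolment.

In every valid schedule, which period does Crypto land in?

Crypto's window is period 5–period 6.
Databases is fixed at period 5, and Crypto can't share a period with Databases.
So Crypto must be period 6.

period 6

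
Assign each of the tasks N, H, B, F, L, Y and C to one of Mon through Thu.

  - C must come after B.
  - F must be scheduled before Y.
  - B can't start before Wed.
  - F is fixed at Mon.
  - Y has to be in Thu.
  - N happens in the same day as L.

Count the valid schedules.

16

Splitting on N: it can be Mon (4), Tue (4), Wed (4), Thu (4). Listing each branch's schedules as (H, B, F, L, Y, C):
N=Mon: (Mon,Wed,Mon,Mon,Thu,Thu) (Tue,Wed,Mon,Mon,Thu,Thu) (Wed,Wed,Mon,Mon,Thu,Thu) (Thu,Wed,Mon,Mon,Thu,Thu) — 4.
N=Tue: (Mon,Wed,Mon,Tue,Thu,Thu) (Tue,Wed,Mon,Tue,Thu,Thu) (Wed,Wed,Mon,Tue,Thu,Thu) (Thu,Wed,Mon,Tue,Thu,Thu) — 4.
N=Wed: (Mon,Wed,Mon,Wed,Thu,Thu) (Tue,Wed,Mon,Wed,Thu,Thu) (Wed,Wed,Mon,Wed,Thu,Thu) (Thu,Wed,Mon,Wed,Thu,Thu) — 4.
N=Thu: (Mon,Wed,Mon,Thu,Thu,Thu) (Tue,Wed,Mon,Thu,Thu,Thu) (Wed,Wed,Mon,Thu,Thu,Thu) (Thu,Wed,Mon,Thu,Thu,Thu) — 4.
Summing: 4 + 4 + 4 + 4 = 16.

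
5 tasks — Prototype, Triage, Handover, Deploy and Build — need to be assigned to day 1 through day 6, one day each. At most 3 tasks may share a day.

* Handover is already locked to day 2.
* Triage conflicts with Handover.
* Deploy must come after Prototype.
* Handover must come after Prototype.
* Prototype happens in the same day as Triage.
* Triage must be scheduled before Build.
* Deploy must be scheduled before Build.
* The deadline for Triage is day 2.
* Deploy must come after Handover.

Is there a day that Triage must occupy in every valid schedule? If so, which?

Triage's window is day 1–day 2.
Handover is fixed at day 2, and Triage can't share a day with Handover.
So Triage must be day 1.

day 1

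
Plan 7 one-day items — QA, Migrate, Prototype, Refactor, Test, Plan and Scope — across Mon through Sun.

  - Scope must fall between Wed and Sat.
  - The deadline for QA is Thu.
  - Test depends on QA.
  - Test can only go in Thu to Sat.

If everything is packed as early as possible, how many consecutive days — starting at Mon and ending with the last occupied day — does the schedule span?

4

The precedence chain requires at least 2 distinct days.
Test can't be placed before Thu — that is day 4 counting from Mon — so the schedule must run through at least 4 days.
4 works (last occupied day: Thu): for example Test in Thu, Migrate in Mon, Scope in Wed, Prototype in Mon, QA in Mon, Refactor in Mon, Plan in Mon.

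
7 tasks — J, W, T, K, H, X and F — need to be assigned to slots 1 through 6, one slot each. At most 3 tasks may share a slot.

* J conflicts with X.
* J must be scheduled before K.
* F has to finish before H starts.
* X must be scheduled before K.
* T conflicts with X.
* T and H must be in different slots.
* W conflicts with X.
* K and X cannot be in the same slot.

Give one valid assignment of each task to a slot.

J in 1, F in 1, H in 2, K in 3, W in 1, T in 3, X in 2

Checking: J(1) before K(3); X(2) before K(3); F(1) before H(2); W(1) != X(2); K(3) != X(2); J(1) != X(2); T(3) != H(2); T(3) != X(2); max 3 per slot (cap 3).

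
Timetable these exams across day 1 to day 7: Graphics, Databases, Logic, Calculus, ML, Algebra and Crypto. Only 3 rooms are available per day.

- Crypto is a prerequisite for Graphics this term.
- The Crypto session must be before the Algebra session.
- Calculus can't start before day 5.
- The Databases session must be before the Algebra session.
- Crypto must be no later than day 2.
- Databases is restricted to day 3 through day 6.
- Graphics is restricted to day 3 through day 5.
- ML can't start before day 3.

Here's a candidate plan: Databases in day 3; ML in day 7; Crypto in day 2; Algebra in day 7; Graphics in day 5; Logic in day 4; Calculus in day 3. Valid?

Only 3 rooms are available per day — holds.
The Databases session must be before the Algebra session — holds.
Crypto must be no later than day 2 — holds.
ML can't start before day 3 — holds.
Databases is restricted to day 3 through day 6 — holds.
Graphics is restricted to day 3 through day 5 — holds.
The Crypto session must be before the Algebra session — holds.
Crypto is a prerequisite for Graphics this term — holds.
Calculus can't start before day 5 — violated.

Invalid. Calculus can't start before day 5.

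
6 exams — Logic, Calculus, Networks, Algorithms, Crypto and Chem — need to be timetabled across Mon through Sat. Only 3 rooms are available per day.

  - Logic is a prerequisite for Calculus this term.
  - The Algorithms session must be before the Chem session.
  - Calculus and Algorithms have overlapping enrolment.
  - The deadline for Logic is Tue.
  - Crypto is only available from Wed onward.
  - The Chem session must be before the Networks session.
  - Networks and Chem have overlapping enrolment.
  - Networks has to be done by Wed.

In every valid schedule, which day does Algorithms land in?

Mon

Downstream work caps Algorithms at Mon.
So Algorithms is pinned to Mon.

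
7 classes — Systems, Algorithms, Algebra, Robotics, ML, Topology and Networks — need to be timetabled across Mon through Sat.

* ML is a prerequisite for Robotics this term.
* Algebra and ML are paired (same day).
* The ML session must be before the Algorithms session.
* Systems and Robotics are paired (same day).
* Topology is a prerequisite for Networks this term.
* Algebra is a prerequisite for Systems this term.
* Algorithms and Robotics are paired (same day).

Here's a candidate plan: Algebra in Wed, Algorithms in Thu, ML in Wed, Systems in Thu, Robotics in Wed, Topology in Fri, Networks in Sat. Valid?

Algebra and ML are paired (same day) — holds.
Systems and Robotics are paired (same day) — violated.
Algorithms and Robotics are paired (same day) — violated.
Topology is a prerequisite for Networks this term — holds.
Algebra is a prerequisite for Systems this term — holds.
The ML session must be before the Algorithms session — holds.
ML is a prerequisite for Robotics this term — violated.

No. Algorithms and Robotics are paired (same day) is not satisfied.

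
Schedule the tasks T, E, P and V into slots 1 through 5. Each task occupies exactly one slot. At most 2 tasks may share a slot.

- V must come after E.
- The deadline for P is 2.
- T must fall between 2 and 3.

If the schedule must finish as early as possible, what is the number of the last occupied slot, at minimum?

2

The precedence chain requires at least 2 distinct slots.
With at most 2 per slot and 4 tasks, at least 2 slots are needed.
2 works (last occupied slot: 2): for example P=1; V=2; T=2; E=1.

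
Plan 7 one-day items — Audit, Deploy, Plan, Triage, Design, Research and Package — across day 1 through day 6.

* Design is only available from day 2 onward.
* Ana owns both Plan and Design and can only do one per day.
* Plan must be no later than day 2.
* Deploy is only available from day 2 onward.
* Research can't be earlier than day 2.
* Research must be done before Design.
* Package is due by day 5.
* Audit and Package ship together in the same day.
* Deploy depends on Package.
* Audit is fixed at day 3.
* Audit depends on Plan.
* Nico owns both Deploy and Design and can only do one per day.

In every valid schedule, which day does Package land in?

Package must be in the same day as Audit, which can't be before day 3, so Package is at least day 3; Package's own window allows nothing later than day 5; Package must be in the same day as Audit, which can't be after day 3, so Package is at most day 3.
So Package is pinned to day 3.

day 3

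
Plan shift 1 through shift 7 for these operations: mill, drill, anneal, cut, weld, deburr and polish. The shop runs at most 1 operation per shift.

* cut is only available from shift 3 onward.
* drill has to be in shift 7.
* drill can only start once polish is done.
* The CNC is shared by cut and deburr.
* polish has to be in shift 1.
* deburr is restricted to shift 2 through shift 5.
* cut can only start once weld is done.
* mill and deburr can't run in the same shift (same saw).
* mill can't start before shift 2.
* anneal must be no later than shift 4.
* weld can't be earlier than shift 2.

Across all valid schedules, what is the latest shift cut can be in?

Cut is available from shift 3.
cut at shift 6 is achievable: deburr=shift 3, anneal=shift 2, drill=shift 7, mill=shift 5, weld=shift 4, polish=shift 1, cut=shift 6.
Nothing later works — the conflict and capacity constraints rule out every shift after shift 6.

shift 6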